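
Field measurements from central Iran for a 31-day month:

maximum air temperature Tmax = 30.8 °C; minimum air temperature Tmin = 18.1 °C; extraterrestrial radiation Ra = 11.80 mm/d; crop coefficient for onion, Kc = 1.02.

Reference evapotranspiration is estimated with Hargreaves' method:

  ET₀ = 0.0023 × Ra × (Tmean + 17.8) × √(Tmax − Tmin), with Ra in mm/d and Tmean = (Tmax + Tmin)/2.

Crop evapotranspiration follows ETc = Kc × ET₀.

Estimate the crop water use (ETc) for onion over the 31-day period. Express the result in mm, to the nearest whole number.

129 mm

Tmean = (30.8 + 18.1)/2 = 24.45 °C
ET₀ = 0.0023 × 11.80 × (24.45 + 17.8) × √12.7 = 0.0023 × 11.80 × 42.25 × 3.5637 = 4.0864 mm/d
ETc = Kc × ET₀ = 1.02 × 4.0864 = 4.1681 mm/d
Over 31 days: 4.1681 × 31 = 129.211 mm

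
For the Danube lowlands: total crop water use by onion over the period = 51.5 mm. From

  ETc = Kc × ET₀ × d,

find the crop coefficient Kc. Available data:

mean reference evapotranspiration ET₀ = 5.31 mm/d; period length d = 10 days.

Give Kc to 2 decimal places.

ETc = Kc × ET₀ × d  ⇒  Kc = ETc / (ET₀ × d)
Kc = 51.5 / (5.31 × 10) = 51.5 / 53.10 = 0.9699

0.97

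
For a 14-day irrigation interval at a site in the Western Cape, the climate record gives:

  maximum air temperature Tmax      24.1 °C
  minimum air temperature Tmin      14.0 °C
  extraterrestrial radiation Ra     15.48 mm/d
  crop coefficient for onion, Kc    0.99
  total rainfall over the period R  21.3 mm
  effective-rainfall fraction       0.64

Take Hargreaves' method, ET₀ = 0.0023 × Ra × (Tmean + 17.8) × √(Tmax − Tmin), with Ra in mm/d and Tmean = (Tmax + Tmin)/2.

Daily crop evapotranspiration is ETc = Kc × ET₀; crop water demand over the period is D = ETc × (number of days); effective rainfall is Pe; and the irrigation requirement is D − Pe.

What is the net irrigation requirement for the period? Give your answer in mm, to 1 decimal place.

44.2 mm

Tmean = (24.1 + 14.0)/2 = 19.05 °C
ET₀ = 0.0023 × 15.48 × (19.05 + 17.8) × √10.1 = 0.0023 × 15.48 × 36.85 × 3.1780 = 4.1696 mm/d
ETc = Kc × ET₀ = 0.99 × 4.1696 = 4.1279 mm/d
Crop demand D = ETc × 14 d = 4.1279 × 14 = 57.791 mm
Pe = 0.64 × 21.3 = 13.632 mm
D − Pe = 57.791 − 13.632 = 44.159 mm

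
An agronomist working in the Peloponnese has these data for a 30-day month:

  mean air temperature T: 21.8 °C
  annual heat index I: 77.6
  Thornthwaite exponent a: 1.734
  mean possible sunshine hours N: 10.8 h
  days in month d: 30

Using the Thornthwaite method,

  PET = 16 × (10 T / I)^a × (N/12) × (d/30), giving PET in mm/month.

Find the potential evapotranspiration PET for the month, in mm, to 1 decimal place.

10T/I = 10 × 21.8 / 77.6 = 2.8093
(10T/I)^a = 2.8093^1.734 = 5.9961
Uncorrected PET = 16 × 5.9961 = 95.938 mm
Correction = (N/12)(d/30) = (10.8/12)(30/30) = 0.9000
PET = 95.938 × 0.9000 = 86.344 mm/month

86.3 mm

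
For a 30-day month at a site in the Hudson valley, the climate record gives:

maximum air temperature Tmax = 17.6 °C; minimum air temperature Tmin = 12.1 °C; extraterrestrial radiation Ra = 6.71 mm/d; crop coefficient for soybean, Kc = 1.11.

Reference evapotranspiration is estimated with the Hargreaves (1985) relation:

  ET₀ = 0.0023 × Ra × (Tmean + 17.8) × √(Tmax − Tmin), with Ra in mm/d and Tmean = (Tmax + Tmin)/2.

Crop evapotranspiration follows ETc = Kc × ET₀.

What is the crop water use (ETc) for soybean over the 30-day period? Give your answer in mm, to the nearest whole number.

39 mm

Tmean = (17.6 + 12.1)/2 = 14.85 °C
ET₀ = 0.0023 × 6.71 × (14.85 + 17.8) × √5.5 = 0.0023 × 6.71 × 32.65 × 2.3452 = 1.1817 mm/d
ETc = Kc × ET₀ = 1.11 × 1.1817 = 1.3117 mm/d
Over 30 days: 1.3117 × 30 = 39.351 mm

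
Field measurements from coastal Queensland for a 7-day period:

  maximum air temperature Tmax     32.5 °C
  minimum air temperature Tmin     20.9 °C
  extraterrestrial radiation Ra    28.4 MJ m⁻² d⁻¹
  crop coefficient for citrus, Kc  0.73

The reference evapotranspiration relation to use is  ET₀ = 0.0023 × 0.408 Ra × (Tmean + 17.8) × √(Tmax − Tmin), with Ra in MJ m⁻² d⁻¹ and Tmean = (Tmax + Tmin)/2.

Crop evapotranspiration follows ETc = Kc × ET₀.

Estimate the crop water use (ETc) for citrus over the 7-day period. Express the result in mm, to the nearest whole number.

Tmean = (32.5 + 20.9)/2 = 26.70 °C
0.408 Ra = 0.408 × 28.4 = 11.5872 mm/d equivalent
ET₀ = 0.0023 × 11.5872 × (26.70 + 17.8) × √11.6 = 0.0023 × 11.5872 × 44.50 × 3.4059 = 4.0392 mm/d
ETc = Kc × ET₀ = 0.73 × 4.0392 = 2.9486 mm/d
Over 7 days: 2.9486 × 7 = 20.640 mm

21 mm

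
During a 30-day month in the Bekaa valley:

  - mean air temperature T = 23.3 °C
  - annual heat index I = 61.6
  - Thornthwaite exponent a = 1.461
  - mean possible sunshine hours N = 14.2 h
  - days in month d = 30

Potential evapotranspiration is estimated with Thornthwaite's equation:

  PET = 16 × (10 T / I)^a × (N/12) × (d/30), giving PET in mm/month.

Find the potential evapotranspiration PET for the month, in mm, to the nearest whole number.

10T/I = 10 × 23.3 / 61.6 = 3.7825
(10T/I)^a = 3.7825^1.461 = 6.9845
Uncorrected PET = 16 × 6.9845 = 111.752 mm
Correction = (N/12)(d/30) = (14.2/12)(30/30) = 1.1833
PET = 111.752 × 1.1833 = 132.236 mm/month

132 mm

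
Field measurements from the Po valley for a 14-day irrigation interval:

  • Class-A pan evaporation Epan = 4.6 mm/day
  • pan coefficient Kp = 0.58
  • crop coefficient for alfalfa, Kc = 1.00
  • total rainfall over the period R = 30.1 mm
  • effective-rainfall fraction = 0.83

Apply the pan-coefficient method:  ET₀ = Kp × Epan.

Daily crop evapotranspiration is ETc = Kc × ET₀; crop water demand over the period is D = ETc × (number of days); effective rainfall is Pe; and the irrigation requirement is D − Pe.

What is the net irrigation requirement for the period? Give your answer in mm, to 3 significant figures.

ET₀ = 0.58 × 4.6 = 2.6680 mm/d
ETc = Kc × ET₀ = 1.00 × 2.6680 = 2.6680 mm/d
Crop demand D = ETc × 14 d = 2.6680 × 14 = 37.352 mm
Pe = 0.83 × 30.1 = 24.983 mm
D − Pe = 37.352 − 24.983 = 12.369 mm

12.4 mm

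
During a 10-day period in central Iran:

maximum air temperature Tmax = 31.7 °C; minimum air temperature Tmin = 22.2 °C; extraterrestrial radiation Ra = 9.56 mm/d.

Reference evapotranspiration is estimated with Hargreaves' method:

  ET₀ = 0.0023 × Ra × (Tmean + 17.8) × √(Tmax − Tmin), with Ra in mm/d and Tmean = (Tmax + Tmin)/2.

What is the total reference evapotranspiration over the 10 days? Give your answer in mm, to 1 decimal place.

Tmean = (31.7 + 22.2)/2 = 26.95 °C
ET₀ = 0.0023 × 9.56 × (26.95 + 17.8) × √9.5 = 0.0023 × 9.56 × 44.75 × 3.0822 = 3.0328 mm/d
Over 10 days: 3.0328 × 10 = 30.328 mm

30.3 mm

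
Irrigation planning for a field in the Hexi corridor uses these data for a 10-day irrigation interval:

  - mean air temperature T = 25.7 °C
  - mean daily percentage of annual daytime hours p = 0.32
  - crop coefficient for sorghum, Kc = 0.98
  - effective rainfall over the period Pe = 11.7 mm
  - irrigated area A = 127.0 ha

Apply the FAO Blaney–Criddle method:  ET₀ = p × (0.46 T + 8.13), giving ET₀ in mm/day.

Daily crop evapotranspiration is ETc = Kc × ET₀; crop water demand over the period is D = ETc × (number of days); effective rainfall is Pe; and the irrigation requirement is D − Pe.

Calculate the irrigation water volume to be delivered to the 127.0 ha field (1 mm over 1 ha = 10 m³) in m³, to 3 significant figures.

64600 m³

ET₀ = 0.32 × (0.46 × 25.7 + 8.13) = 0.32 × 19.952 = 6.3846 mm/d
ETc = Kc × ET₀ = 0.98 × 6.3846 = 6.2569 mm/d
Crop demand D = ETc × 10 d = 6.2569 × 10 = 62.569 mm
D − Pe = 62.569 − 11.7 = 50.869 mm
Volume = 50.869 mm × 127.0 ha × 10 = 64603.6 m³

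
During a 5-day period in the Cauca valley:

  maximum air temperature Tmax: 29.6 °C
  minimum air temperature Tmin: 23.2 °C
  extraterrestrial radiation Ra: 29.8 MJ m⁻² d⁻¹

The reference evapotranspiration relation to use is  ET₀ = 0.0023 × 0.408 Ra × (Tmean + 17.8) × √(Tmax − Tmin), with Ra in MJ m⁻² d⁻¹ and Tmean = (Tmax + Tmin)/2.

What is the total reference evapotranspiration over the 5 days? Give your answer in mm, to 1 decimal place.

Tmean = (29.6 + 23.2)/2 = 26.40 °C
0.408 Ra = 0.408 × 29.8 = 12.1584 mm/d equivalent
ET₀ = 0.0023 × 12.1584 × (26.40 + 17.8) × √6.4 = 0.0023 × 12.1584 × 44.20 × 2.5298 = 3.1269 mm/d
Over 5 days: 3.1269 × 5 = 15.635 mm

15.6 mm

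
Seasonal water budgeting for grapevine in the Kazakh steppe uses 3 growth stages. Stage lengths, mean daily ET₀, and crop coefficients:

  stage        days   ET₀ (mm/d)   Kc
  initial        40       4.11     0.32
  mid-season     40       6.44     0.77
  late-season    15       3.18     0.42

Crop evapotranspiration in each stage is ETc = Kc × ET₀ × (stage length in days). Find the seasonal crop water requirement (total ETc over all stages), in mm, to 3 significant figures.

271 mm

initial: 0.32 × 4.11 × 40 = 52.61 mm
mid-season: 0.77 × 6.44 × 40 = 198.35 mm
late-season: 0.42 × 3.18 × 15 = 20.03 mm
Seasonal total = 270.99 mm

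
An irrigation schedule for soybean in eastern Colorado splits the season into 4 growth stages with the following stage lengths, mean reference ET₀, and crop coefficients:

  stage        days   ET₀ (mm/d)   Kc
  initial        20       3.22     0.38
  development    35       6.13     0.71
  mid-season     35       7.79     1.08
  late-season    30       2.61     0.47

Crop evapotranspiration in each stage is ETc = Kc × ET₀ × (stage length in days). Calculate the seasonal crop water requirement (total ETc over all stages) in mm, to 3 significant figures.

initial: 0.38 × 3.22 × 20 = 24.47 mm
development: 0.71 × 6.13 × 35 = 152.33 mm
mid-season: 1.08 × 7.79 × 35 = 294.46 mm
late-season: 0.47 × 2.61 × 30 = 36.80 mm
Seasonal total = 508.06 mm

508 mm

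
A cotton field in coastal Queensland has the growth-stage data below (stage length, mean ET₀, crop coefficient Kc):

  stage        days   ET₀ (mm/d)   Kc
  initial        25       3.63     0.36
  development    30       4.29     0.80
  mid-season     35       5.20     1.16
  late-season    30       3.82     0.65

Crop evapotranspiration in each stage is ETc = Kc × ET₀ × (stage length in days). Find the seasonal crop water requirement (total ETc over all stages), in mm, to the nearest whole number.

421 mm

initial: 0.36 × 3.63 × 25 = 32.67 mm
development: 0.80 × 4.29 × 30 = 102.96 mm
mid-season: 1.16 × 5.20 × 35 = 211.12 mm
late-season: 0.65 × 3.82 × 30 = 74.49 mm
Seasonal total = 421.24 mm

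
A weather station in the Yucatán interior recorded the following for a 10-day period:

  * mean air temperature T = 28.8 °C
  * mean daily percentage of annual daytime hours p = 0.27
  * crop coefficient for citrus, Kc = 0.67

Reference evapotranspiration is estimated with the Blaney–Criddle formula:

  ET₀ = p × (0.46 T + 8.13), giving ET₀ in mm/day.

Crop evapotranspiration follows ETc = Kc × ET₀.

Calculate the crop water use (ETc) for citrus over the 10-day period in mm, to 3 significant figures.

38.7 mm

ET₀ = 0.27 × (0.46 × 28.8 + 8.13) = 0.27 × 21.378 = 5.7721 mm/d
ETc = Kc × ET₀ = 0.67 × 5.7721 = 3.8673 mm/d
Over 10 days: 3.8673 × 10 = 38.673 mm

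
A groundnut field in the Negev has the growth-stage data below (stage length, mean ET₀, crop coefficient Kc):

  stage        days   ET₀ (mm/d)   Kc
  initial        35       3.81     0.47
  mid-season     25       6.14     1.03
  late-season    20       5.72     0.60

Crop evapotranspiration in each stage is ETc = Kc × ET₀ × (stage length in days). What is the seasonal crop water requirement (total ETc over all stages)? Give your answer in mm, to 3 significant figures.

initial: 0.47 × 3.81 × 35 = 62.67 mm
mid-season: 1.03 × 6.14 × 25 = 158.11 mm
late-season: 0.60 × 5.72 × 20 = 68.64 mm
Seasonal total = 289.42 mm

289 mm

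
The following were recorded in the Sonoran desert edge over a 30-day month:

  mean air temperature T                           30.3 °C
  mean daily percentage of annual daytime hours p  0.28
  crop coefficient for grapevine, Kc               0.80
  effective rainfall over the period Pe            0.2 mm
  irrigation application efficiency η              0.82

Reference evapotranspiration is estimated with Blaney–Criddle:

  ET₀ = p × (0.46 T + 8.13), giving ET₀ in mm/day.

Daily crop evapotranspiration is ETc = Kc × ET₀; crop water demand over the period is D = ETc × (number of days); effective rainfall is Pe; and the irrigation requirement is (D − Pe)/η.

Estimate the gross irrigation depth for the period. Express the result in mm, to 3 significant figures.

ET₀ = 0.28 × (0.46 × 30.3 + 8.13) = 0.28 × 22.068 = 6.1790 mm/d
ETc = Kc × ET₀ = 0.80 × 6.1790 = 4.9432 mm/d
Crop demand D = ETc × 30 d = 4.9432 × 30 = 148.296 mm
D − Pe = 148.296 − 0.2 = 148.096 mm
Gross irrigation = 148.096 / 0.82 = 180.605 mm

181 mm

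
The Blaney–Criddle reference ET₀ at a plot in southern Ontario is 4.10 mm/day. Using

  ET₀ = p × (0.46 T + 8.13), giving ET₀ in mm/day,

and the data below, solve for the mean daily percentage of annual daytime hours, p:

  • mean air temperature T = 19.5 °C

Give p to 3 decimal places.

0.240

p = ET₀ / (0.46 T + 8.13) = 4.10 / (0.46 × 19.5 + 8.13) = 4.10 / 17.100 = 0.2398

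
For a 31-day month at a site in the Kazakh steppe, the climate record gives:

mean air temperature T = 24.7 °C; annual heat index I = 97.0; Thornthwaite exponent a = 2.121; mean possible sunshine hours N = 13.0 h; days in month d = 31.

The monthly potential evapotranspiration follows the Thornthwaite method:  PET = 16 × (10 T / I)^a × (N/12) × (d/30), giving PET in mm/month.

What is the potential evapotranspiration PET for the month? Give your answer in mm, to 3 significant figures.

10T/I = 10 × 24.7 / 97.0 = 2.5464
(10T/I)^a = 2.5464^2.121 = 7.2606
Uncorrected PET = 16 × 7.2606 = 116.170 mm
Correction = (N/12)(d/30) = (13.0/12)(31/30) = 1.1194
PET = 116.170 × 1.1194 = 130.041 mm/month

130 mm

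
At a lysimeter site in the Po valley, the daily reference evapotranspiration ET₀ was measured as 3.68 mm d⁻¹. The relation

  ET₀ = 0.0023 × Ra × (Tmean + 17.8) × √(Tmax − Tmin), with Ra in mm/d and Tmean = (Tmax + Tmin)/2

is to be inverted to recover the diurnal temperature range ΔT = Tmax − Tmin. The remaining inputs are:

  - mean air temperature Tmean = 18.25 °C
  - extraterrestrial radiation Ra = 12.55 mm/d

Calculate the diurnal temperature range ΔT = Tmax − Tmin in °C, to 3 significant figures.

12.5 °C

√ΔT = ET₀ / [0.0023 × Ra × (Tmean+17.8)] = 3.68 / (0.0023 × 12.55 × 36.05) = 3.5365
ΔT = 3.5365² = 12.507 °C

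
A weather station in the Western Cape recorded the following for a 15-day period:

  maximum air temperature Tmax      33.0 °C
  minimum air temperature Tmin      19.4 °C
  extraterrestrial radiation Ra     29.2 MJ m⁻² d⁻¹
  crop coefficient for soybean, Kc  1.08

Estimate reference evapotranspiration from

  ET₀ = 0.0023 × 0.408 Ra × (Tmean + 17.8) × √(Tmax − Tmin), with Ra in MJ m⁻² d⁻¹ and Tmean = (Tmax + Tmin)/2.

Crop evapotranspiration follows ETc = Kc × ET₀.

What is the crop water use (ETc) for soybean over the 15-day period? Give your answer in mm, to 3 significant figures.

72.0 mm

Tmean = (33.0 + 19.4)/2 = 26.20 °C
0.408 Ra = 0.408 × 29.2 = 11.9136 mm/d equivalent
ET₀ = 0.0023 × 11.9136 × (26.20 + 17.8) × √13.6 = 0.0023 × 11.9136 × 44.00 × 3.6878 = 4.4462 mm/d
ETc = Kc × ET₀ = 1.08 × 4.4462 = 4.8019 mm/d
Over 15 days: 4.8019 × 15 = 72.029 mm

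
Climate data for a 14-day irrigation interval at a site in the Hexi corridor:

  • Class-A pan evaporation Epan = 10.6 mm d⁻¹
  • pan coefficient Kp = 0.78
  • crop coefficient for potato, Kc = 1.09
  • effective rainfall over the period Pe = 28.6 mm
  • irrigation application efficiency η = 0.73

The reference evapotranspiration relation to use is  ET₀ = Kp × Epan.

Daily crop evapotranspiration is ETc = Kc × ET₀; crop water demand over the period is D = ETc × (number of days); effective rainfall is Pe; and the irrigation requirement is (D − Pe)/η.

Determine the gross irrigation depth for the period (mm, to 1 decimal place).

ET₀ = 0.78 × 10.6 = 8.2680 mm/d
ETc = Kc × ET₀ = 1.09 × 8.2680 = 9.0121 mm/d
Crop demand D = ETc × 14 d = 9.0121 × 14 = 126.169 mm
D − Pe = 126.169 − 28.6 = 97.569 mm
Gross irrigation = 97.569 / 0.73 = 133.656 mm

133.7 mm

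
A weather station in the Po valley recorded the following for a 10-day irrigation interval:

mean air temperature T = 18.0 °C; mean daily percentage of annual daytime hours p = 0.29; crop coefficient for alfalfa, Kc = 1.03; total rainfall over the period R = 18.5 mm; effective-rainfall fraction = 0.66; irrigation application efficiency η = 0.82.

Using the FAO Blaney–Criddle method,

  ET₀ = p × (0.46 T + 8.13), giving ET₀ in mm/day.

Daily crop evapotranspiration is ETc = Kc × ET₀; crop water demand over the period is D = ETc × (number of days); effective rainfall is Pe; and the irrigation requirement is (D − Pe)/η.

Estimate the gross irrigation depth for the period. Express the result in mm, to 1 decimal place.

44.9 mm

ET₀ = 0.29 × (0.46 × 18.0 + 8.13) = 0.29 × 16.410 = 4.7589 mm/d
ETc = Kc × ET₀ = 1.03 × 4.7589 = 4.9017 mm/d
Crop demand D = ETc × 10 d = 4.9017 × 10 = 49.017 mm
Pe = 0.66 × 18.5 = 12.210 mm
D − Pe = 49.017 − 12.210 = 36.807 mm
Gross irrigation = 36.807 / 0.82 = 44.887 mm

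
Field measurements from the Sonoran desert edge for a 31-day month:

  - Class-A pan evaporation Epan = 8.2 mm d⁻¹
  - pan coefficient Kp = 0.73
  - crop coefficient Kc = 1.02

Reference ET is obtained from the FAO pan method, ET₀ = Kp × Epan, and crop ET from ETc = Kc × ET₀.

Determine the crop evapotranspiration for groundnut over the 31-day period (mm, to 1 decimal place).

ET₀ = 0.73 × 8.2 = 5.9860 mm/d
ETc = Kc × ET₀ = 1.02 × 5.9860 = 6.1057 mm/d
Over 31 days: 6.1057 × 31 = 189.277 mm

189.3 mm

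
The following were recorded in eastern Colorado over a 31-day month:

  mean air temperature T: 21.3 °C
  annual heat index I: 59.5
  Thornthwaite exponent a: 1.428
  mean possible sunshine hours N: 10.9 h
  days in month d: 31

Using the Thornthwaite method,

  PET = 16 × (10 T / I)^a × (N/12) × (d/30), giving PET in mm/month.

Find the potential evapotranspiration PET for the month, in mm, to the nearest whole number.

93 mm

10T/I = 10 × 21.3 / 59.5 = 3.5798
(10T/I)^a = 3.5798^1.428 = 6.1789
Uncorrected PET = 16 × 6.1789 = 98.862 mm
Correction = (N/12)(d/30) = (10.9/12)(31/30) = 0.9386
PET = 98.862 × 0.9386 = 92.792 mm/month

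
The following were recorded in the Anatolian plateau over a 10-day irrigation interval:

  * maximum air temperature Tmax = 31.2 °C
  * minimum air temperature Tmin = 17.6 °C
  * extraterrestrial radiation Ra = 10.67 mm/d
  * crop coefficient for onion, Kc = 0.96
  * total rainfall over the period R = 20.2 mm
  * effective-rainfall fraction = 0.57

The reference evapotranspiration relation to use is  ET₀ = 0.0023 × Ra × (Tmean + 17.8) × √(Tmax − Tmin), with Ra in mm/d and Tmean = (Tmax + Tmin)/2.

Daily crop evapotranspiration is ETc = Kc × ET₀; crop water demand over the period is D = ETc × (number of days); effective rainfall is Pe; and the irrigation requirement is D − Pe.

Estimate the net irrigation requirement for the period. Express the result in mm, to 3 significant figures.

Tmean = (31.2 + 17.6)/2 = 24.40 °C
ET₀ = 0.0023 × 10.67 × (24.40 + 17.8) × √13.6 = 0.0023 × 10.67 × 42.20 × 3.6878 = 3.8192 mm/d
ETc = Kc × ET₀ = 0.96 × 3.8192 = 3.6664 mm/d
Crop demand D = ETc × 10 d = 3.6664 × 10 = 36.664 mm
Pe = 0.57 × 20.2 = 11.514 mm
D − Pe = 36.664 − 11.514 = 25.150 mm

25.2 mm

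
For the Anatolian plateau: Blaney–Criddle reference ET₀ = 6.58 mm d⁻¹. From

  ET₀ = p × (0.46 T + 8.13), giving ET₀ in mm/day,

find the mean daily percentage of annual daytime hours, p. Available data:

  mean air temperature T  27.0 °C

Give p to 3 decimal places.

0.320

p = ET₀ / (0.46 T + 8.13) = 6.58 / (0.46 × 27.0 + 8.13) = 6.58 / 20.550 = 0.3202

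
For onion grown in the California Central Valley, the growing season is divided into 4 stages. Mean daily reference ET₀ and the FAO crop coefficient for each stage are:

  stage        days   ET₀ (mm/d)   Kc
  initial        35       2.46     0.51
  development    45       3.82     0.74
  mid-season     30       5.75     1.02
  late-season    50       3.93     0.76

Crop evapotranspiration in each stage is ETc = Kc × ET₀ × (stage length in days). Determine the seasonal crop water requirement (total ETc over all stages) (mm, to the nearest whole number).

initial: 0.51 × 2.46 × 35 = 43.91 mm
development: 0.74 × 3.82 × 45 = 127.21 mm
mid-season: 1.02 × 5.75 × 30 = 175.95 mm
late-season: 0.76 × 3.93 × 50 = 149.34 mm
Seasonal total = 496.41 mm

496 mm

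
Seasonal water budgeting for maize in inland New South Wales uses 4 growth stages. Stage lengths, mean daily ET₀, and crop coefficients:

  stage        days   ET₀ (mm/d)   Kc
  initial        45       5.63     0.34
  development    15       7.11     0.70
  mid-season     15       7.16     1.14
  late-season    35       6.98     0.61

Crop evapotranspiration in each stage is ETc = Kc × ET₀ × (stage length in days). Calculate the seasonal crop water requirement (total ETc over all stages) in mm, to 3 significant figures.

initial: 0.34 × 5.63 × 45 = 86.14 mm
development: 0.70 × 7.11 × 15 = 74.66 mm
mid-season: 1.14 × 7.16 × 15 = 122.44 mm
late-season: 0.61 × 6.98 × 35 = 149.02 mm
Seasonal total = 432.26 mm

432 mm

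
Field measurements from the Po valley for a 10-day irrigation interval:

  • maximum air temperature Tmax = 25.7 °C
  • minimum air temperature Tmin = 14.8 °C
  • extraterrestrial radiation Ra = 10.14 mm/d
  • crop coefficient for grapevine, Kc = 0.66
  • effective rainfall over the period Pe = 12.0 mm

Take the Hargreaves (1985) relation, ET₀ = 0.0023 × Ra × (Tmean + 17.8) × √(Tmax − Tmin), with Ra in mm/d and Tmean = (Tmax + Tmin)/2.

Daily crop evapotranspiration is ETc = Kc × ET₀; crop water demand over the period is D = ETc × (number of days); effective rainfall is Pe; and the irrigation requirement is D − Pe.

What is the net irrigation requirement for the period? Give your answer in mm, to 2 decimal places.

Tmean = (25.7 + 14.8)/2 = 20.25 °C
ET₀ = 0.0023 × 10.14 × (20.25 + 17.8) × √10.9 = 0.0023 × 10.14 × 38.05 × 3.3015 = 2.9298 mm/d
ETc = Kc × ET₀ = 0.66 × 2.9298 = 1.9337 mm/d
Crop demand D = ETc × 10 d = 1.9337 × 10 = 19.337 mm
D − Pe = 19.337 − 12.0 = 7.337 mm

7.34 mm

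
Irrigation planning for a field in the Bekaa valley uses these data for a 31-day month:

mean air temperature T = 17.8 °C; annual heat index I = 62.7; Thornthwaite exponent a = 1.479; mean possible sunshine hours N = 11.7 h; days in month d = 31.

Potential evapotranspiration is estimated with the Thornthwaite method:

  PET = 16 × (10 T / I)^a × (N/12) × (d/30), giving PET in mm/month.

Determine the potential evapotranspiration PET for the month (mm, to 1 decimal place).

10T/I = 10 × 17.8 / 62.7 = 2.8389
(10T/I)^a = 2.8389^1.479 = 4.6796
Uncorrected PET = 16 × 4.6796 = 74.874 mm
Correction = (N/12)(d/30) = (11.7/12)(31/30) = 1.0075
PET = 74.874 × 1.0075 = 75.436 mm/month

75.4 mm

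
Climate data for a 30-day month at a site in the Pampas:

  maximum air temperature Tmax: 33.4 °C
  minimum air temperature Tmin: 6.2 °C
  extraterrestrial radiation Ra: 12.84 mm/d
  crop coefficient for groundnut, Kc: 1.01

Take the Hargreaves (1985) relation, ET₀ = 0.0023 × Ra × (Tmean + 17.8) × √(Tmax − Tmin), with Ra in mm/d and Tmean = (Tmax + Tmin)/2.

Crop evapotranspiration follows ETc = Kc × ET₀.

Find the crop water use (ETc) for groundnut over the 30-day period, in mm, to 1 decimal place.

Tmean = (33.4 + 6.2)/2 = 19.80 °C
ET₀ = 0.0023 × 12.84 × (19.80 + 17.8) × √27.2 = 0.0023 × 12.84 × 37.60 × 5.2154 = 5.7912 mm/d
ETc = Kc × ET₀ = 1.01 × 5.7912 = 5.8491 mm/d
Over 30 days: 5.8491 × 30 = 175.473 mm

175.5 mm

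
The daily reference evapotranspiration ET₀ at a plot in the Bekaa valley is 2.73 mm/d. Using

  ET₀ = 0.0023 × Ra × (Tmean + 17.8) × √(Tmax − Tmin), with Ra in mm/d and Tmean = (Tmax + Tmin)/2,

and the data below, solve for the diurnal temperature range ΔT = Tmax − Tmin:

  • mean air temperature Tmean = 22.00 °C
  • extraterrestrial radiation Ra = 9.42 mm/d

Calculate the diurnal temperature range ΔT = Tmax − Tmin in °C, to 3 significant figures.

10.0 °C

√ΔT = ET₀ / [0.0023 × Ra × (Tmean+17.8)] = 2.73 / (0.0023 × 9.42 × 39.80) = 3.1659
ΔT = 3.1659² = 10.023 °C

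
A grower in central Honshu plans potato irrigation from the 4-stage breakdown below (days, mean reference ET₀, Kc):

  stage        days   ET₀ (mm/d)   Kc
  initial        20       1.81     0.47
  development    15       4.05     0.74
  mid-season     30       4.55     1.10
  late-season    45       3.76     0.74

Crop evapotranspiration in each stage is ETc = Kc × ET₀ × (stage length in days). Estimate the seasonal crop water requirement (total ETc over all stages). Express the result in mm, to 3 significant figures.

initial: 0.47 × 1.81 × 20 = 17.01 mm
development: 0.74 × 4.05 × 15 = 44.96 mm
mid-season: 1.10 × 4.55 × 30 = 150.15 mm
late-season: 0.74 × 3.76 × 45 = 125.21 mm
Seasonal total = 337.33 mm

337 mm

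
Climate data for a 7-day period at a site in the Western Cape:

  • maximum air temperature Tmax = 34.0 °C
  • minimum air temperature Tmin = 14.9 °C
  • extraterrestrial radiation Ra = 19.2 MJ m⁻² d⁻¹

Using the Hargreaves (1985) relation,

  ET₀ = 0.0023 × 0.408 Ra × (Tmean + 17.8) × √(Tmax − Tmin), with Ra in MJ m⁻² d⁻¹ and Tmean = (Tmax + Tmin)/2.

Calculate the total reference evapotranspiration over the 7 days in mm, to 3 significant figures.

23.3 mm

Tmean = (34.0 + 14.9)/2 = 24.45 °C
0.408 Ra = 0.408 × 19.2 = 7.8336 mm/d equivalent
ET₀ = 0.0023 × 7.8336 × (24.45 + 17.8) × √19.1 = 0.0023 × 7.8336 × 42.25 × 4.3704 = 3.3269 mm/d
Over 7 days: 3.3269 × 7 = 23.288 mm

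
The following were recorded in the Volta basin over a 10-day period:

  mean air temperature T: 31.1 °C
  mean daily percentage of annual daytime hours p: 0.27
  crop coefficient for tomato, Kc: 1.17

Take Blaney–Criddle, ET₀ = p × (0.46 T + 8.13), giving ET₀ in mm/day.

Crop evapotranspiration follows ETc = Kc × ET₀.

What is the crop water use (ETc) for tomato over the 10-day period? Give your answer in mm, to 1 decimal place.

ET₀ = 0.27 × (0.46 × 31.1 + 8.13) = 0.27 × 22.436 = 6.0577 mm/d
ETc = Kc × ET₀ = 1.17 × 6.0577 = 7.0875 mm/d
Over 10 days: 7.0875 × 10 = 70.875 mm

70.9 mm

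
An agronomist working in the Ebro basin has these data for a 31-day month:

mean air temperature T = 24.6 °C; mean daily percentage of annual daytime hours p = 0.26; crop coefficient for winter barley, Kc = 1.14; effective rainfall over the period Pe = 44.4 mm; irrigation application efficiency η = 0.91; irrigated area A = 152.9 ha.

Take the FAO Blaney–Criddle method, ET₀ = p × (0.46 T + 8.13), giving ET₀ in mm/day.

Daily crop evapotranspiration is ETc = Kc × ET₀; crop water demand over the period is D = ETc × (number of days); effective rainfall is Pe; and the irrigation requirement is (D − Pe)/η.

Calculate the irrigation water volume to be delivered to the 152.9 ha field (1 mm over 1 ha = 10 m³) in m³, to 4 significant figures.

ET₀ = 0.26 × (0.46 × 24.6 + 8.13) = 0.26 × 19.446 = 5.0560 mm/d
ETc = Kc × ET₀ = 1.14 × 5.0560 = 5.7638 mm/d
Crop demand D = ETc × 31 d = 5.7638 × 31 = 178.678 mm
D − Pe = 178.678 − 44.4 = 134.278 mm
Gross irrigation = 134.278 / 0.91 = 147.558 mm
Volume = 147.558 mm × 152.9 ha × 10 = 225616.2 m³

225600 m³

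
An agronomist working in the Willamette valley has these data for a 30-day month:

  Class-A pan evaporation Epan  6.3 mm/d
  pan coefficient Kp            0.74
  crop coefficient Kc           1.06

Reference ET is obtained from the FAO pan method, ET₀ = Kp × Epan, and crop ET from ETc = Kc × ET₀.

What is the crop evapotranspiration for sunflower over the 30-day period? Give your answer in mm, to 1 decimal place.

ET₀ = 0.74 × 6.3 = 4.6620 mm/d
ETc = Kc × ET₀ = 1.06 × 4.6620 = 4.9417 mm/d
Over 30 days: 4.9417 × 30 = 148.251 mm

148.3 mm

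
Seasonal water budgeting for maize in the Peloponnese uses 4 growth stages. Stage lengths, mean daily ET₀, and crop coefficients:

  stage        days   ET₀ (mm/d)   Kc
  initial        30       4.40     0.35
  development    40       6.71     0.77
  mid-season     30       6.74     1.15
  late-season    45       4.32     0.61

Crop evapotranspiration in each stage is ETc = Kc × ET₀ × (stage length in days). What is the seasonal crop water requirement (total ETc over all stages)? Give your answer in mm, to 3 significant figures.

initial: 0.35 × 4.40 × 30 = 46.20 mm
development: 0.77 × 6.71 × 40 = 206.67 mm
mid-season: 1.15 × 6.74 × 30 = 232.53 mm
late-season: 0.61 × 4.32 × 45 = 118.58 mm
Seasonal total = 603.98 mm

604 mm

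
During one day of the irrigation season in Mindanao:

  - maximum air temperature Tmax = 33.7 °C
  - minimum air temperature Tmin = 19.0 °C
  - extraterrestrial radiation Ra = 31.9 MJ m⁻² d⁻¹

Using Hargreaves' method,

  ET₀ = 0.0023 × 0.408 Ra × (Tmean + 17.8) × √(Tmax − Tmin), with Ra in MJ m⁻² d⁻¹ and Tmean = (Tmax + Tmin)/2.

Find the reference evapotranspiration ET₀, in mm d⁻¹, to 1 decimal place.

5.1 mm d⁻¹

Tmean = (33.7 + 19.0)/2 = 26.35 °C
0.408 Ra = 0.408 × 31.9 = 13.0152 mm/d equivalent
ET₀ = 0.0023 × 13.0152 × (26.35 + 17.8) × √14.7 = 0.0023 × 13.0152 × 44.15 × 3.8341 = 5.0673 mm/d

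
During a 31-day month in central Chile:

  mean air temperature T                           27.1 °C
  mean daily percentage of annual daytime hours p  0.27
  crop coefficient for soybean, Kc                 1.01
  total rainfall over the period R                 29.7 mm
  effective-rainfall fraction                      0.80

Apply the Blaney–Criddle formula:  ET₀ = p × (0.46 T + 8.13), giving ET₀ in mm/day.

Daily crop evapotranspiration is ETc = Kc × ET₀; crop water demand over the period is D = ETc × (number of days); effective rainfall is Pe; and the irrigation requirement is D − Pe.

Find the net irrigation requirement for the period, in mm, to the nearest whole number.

150 mm

ET₀ = 0.27 × (0.46 × 27.1 + 8.13) = 0.27 × 20.596 = 5.5609 mm/d
ETc = Kc × ET₀ = 1.01 × 5.5609 = 5.6165 mm/d
Crop demand D = ETc × 31 d = 5.6165 × 31 = 174.112 mm
Pe = 0.80 × 29.7 = 23.760 mm
D − Pe = 174.112 − 23.760 = 150.352 mm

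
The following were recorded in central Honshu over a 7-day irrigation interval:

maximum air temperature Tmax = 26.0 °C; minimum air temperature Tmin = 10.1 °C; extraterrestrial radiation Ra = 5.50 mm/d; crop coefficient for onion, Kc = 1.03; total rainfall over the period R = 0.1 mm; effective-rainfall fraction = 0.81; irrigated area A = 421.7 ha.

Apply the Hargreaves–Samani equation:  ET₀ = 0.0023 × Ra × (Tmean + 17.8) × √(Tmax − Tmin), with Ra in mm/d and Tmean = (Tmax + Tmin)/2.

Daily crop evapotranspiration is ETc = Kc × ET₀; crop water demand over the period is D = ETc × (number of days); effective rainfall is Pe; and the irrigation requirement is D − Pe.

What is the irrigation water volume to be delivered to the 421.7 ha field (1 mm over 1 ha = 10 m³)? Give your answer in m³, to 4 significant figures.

Tmean = (26.0 + 10.1)/2 = 18.05 °C
ET₀ = 0.0023 × 5.50 × (18.05 + 17.8) × √15.9 = 0.0023 × 5.50 × 35.85 × 3.9875 = 1.8083 mm/d
ETc = Kc × ET₀ = 1.03 × 1.8083 = 1.8625 mm/d
Crop demand D = ETc × 7 d = 1.8625 × 7 = 13.038 mm
Pe = 0.81 × 0.1 = 0.081 mm
D − Pe = 13.038 − 0.081 = 12.957 mm
Volume = 12.957 mm × 421.7 ha × 10 = 54639.7 m³

54640 m³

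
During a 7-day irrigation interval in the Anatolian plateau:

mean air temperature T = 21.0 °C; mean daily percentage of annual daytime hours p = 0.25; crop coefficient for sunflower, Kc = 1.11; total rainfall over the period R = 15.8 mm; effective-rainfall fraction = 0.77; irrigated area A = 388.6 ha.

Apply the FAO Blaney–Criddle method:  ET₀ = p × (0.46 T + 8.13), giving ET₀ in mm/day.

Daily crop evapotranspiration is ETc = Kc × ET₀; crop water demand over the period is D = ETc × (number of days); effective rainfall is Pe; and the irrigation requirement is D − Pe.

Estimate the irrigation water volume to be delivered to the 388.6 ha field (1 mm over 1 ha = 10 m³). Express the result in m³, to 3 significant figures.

87000 m³

ET₀ = 0.25 × (0.46 × 21.0 + 8.13) = 0.25 × 17.790 = 4.4475 mm/d
ETc = Kc × ET₀ = 1.11 × 4.4475 = 4.9367 mm/d
Crop demand D = ETc × 7 d = 4.9367 × 7 = 34.557 mm
Pe = 0.77 × 15.8 = 12.166 mm
D − Pe = 34.557 − 12.166 = 22.391 mm
Volume = 22.391 mm × 388.6 ha × 10 = 87011.4 m³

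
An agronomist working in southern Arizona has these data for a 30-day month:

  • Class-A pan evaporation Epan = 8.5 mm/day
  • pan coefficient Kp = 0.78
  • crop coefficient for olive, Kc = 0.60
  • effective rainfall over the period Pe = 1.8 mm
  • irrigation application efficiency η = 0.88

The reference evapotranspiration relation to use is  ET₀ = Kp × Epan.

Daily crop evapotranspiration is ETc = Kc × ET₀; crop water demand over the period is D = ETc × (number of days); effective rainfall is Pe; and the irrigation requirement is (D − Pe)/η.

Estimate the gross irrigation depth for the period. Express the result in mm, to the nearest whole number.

ET₀ = 0.78 × 8.5 = 6.6300 mm/d
ETc = Kc × ET₀ = 0.60 × 6.6300 = 3.9780 mm/d
Crop demand D = ETc × 30 d = 3.9780 × 30 = 119.340 mm
D − Pe = 119.340 − 1.8 = 117.540 mm
Gross irrigation = 117.540 / 0.88 = 133.568 mm

134 mm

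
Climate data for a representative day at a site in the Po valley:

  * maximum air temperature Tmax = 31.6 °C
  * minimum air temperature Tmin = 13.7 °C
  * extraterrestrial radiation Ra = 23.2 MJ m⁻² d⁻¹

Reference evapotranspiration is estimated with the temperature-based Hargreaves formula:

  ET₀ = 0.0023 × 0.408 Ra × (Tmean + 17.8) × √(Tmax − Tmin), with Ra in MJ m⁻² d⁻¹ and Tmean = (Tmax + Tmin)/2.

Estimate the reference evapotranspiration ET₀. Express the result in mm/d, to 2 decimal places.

3.73 mm/d

Tmean = (31.6 + 13.7)/2 = 22.65 °C
0.408 Ra = 0.408 × 23.2 = 9.4656 mm/d equivalent
ET₀ = 0.0023 × 9.4656 × (22.65 + 17.8) × √17.9 = 0.0023 × 9.4656 × 40.45 × 4.2308 = 3.7258 mm/d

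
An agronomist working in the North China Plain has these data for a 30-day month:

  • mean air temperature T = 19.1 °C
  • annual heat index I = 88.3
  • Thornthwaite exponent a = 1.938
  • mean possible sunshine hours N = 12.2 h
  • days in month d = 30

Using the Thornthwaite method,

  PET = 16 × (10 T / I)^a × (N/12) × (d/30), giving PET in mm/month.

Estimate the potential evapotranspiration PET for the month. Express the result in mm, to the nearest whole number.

10T/I = 10 × 19.1 / 88.3 = 2.1631
(10T/I)^a = 2.1631^1.938 = 4.4604
Uncorrected PET = 16 × 4.4604 = 71.366 mm
Correction = (N/12)(d/30) = (12.2/12)(30/30) = 1.0167
PET = 71.366 × 1.0167 = 72.558 mm/month

73 mm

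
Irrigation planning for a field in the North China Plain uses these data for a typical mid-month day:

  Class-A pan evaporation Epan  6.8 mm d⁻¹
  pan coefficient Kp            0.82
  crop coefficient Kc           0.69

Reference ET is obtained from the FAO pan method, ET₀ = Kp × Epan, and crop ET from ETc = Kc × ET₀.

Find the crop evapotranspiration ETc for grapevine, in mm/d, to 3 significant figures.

ET₀ = 0.82 × 6.8 = 5.5760 mm/d
ETc = Kc × ET₀ = 0.69 × 5.5760 = 3.8474 mm/d

3.85 mm/d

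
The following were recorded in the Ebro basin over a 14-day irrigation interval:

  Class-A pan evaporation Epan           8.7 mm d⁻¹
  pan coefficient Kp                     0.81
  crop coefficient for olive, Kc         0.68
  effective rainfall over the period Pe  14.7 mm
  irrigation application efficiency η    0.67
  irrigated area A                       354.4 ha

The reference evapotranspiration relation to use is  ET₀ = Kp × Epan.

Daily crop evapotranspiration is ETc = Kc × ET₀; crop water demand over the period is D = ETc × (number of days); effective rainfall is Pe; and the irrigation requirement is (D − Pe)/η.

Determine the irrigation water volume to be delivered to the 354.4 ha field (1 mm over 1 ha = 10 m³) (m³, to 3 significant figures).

ET₀ = 0.81 × 8.7 = 7.0470 mm/d
ETc = Kc × ET₀ = 0.68 × 7.0470 = 4.7920 mm/d
Crop demand D = ETc × 14 d = 4.7920 × 14 = 67.088 mm
D − Pe = 67.088 − 14.7 = 52.388 mm
Gross irrigation = 52.388 / 0.67 = 78.191 mm
Volume = 78.191 mm × 354.4 ha × 10 = 277108.9 m³

277000 m³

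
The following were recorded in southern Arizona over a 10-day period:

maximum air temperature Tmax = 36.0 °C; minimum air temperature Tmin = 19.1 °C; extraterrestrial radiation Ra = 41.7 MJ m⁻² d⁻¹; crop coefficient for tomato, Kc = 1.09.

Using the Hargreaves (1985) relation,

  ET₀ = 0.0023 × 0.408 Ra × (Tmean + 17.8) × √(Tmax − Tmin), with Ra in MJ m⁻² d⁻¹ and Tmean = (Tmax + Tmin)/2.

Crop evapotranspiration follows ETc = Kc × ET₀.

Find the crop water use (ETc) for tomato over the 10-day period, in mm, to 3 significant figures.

Tmean = (36.0 + 19.1)/2 = 27.55 °C
0.408 Ra = 0.408 × 41.7 = 17.0136 mm/d equivalent
ET₀ = 0.0023 × 17.0136 × (27.55 + 17.8) × √16.9 = 0.0023 × 17.0136 × 45.35 × 4.1110 = 7.2954 mm/d
ETc = Kc × ET₀ = 1.09 × 7.2954 = 7.9520 mm/d
Over 10 days: 7.9520 × 10 = 79.520 mm

79.5 mm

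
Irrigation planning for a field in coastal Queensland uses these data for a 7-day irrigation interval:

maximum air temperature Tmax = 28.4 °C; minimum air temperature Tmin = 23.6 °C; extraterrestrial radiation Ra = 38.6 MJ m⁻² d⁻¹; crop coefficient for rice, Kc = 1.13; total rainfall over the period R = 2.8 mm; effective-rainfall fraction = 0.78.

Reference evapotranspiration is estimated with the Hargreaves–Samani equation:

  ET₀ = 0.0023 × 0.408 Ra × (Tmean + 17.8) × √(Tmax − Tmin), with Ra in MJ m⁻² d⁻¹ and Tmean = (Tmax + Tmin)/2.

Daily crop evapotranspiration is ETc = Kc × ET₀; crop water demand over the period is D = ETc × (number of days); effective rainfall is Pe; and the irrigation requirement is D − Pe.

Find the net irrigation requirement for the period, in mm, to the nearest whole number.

25 mm

Tmean = (28.4 + 23.6)/2 = 26.00 °C
0.408 Ra = 0.408 × 38.6 = 15.7488 mm/d equivalent
ET₀ = 0.0023 × 15.7488 × (26.00 + 17.8) × √4.8 = 0.0023 × 15.7488 × 43.80 × 2.1909 = 3.4759 mm/d
ETc = Kc × ET₀ = 1.13 × 3.4759 = 3.9278 mm/d
Crop demand D = ETc × 7 d = 3.9278 × 7 = 27.495 mm
Pe = 0.78 × 2.8 = 2.184 mm
D − Pe = 27.495 − 2.184 = 25.311 mm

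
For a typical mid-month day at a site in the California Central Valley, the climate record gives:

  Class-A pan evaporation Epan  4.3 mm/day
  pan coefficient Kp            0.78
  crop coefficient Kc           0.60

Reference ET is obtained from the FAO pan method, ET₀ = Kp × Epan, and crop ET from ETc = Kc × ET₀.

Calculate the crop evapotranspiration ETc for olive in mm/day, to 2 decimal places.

ET₀ = 0.78 × 4.3 = 3.3540 mm/d
ETc = Kc × ET₀ = 0.60 × 3.3540 = 2.0124 mm/d

2.01 mm/day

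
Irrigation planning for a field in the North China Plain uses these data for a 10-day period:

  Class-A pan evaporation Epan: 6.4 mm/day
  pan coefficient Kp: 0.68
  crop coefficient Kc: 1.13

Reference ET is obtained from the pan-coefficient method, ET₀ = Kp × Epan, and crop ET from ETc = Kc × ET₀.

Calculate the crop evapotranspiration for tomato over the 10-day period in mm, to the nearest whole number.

49 mm

ET₀ = 0.68 × 6.4 = 4.3520 mm/d
ETc = Kc × ET₀ = 1.13 × 4.3520 = 4.9178 mm/d
Over 10 days: 4.9178 × 10 = 49.178 mm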